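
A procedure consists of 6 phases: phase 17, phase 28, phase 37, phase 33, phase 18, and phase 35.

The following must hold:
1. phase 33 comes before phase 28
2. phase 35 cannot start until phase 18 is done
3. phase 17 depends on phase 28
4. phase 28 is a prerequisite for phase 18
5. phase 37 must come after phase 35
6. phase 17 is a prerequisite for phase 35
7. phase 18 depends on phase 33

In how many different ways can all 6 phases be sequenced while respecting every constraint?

Phase 33 is the only phase with nothing required before it, so every ordering starts there.
Enumerating by repeatedly choosing an available phase (one whose prerequisites are all placed) gives 2 distinct complete orderings.

2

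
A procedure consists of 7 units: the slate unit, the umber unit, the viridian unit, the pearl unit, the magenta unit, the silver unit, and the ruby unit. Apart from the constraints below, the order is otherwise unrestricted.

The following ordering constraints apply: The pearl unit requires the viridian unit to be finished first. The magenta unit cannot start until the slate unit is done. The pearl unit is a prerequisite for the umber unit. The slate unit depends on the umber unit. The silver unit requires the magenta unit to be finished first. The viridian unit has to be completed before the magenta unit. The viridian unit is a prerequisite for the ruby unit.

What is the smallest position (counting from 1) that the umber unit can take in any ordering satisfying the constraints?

3

Working backwards through the constraints from the umber unit, its full set of required predecessors is the viridian unit, the pearl unit — 2 of them.
With 2 mandatory predecessors, the earliest the umber unit can sit is position 2+1 = 3, and placing just those 2 first achieves it.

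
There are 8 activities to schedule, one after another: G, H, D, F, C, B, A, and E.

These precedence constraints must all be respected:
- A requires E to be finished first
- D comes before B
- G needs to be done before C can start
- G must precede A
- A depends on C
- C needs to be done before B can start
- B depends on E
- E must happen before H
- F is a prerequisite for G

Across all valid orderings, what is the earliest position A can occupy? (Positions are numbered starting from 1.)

5

Working backwards through the constraints from A, its full set of required predecessors is G, F, C, E — 4 of them.
With 4 mandatory predecessors, the earliest A can sit is position 4+1 = 5, and placing just those 4 first achieves it.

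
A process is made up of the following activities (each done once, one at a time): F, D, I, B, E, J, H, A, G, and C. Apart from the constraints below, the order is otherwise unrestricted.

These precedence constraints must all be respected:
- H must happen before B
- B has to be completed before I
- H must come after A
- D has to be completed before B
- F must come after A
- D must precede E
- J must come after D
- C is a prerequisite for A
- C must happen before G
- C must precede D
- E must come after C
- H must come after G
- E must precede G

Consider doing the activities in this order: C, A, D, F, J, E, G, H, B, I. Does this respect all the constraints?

Checking each listed constraint against this order: for instance, C is in position 1 and G in position 7, so that constraint holds — and the remaining constraints check out the same way.

Yes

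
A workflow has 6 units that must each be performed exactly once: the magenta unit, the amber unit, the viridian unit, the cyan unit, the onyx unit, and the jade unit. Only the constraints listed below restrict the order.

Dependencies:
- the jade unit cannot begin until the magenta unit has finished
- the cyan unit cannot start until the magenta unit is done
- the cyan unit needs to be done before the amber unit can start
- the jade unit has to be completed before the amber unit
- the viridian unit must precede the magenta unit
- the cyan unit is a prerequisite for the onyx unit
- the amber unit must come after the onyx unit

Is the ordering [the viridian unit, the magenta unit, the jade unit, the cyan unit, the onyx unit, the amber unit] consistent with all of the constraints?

Yes

Every stated constraint is respected: the jade unit sits at position 3, ahead of the amber unit at position 6, and each of the other listed pairs likewise has the predecessor earlier in the sequence.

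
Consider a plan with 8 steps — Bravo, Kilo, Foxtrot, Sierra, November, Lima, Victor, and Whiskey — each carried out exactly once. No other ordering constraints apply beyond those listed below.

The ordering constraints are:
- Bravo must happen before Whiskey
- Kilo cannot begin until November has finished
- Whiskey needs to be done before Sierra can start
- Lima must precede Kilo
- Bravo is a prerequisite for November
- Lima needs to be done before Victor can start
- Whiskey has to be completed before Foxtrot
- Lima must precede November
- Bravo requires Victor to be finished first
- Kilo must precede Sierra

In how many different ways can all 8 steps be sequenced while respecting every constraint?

9

Only Lima has no prerequisites, so it must go first.
Systematically extending each partial ordering one step at a time and counting, there are 9 complete orderings.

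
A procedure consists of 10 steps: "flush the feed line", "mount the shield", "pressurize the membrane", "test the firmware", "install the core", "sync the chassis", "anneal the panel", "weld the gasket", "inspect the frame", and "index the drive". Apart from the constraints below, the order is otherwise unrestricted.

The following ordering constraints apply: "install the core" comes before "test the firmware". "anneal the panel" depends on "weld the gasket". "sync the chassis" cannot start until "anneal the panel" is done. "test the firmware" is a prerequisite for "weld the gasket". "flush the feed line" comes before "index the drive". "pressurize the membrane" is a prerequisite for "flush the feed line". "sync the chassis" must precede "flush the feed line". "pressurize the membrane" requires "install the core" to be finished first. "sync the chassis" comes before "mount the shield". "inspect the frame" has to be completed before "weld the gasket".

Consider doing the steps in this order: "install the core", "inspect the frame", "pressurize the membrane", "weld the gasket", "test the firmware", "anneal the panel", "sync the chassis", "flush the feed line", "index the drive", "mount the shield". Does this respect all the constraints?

No

In the proposed order, "weld the gasket" appears before "test the firmware".
But one of the constraints requires "test the firmware" before "weld the gasket", so this ordering violates it.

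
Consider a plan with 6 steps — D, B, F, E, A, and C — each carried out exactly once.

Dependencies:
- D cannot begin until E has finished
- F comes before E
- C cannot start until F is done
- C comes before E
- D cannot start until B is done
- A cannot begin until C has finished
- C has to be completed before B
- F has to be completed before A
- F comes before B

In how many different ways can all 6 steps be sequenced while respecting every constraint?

8

Only F has no prerequisites, so it must go first.
Counting all ways to extend the partial order to a total order gives 8.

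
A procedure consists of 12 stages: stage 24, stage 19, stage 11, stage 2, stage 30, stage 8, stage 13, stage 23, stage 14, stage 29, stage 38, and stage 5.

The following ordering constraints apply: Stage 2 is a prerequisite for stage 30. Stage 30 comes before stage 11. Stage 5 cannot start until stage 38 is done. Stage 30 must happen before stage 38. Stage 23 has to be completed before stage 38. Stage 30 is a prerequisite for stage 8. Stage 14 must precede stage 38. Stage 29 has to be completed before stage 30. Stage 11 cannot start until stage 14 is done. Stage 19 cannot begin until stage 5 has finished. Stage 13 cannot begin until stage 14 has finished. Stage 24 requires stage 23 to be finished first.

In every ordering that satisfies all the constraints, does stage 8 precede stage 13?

Stage 8 and stage 13 are not related by any chain of constraints.
A valid ordering placing stage 13 before stage 8 exists, so the answer is no.

No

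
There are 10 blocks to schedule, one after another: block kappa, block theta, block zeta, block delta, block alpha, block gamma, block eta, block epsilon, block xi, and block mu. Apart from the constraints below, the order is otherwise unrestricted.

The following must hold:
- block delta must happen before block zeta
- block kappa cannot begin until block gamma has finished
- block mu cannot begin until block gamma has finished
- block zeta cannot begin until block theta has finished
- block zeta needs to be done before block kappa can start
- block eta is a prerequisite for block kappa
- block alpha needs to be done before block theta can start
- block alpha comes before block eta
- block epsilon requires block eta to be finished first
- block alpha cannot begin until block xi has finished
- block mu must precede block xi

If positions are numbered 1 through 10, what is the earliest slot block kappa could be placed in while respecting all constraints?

9

Every block that must precede block kappa has to come before it. Tracing all chains that end at block kappa, those blocks are: block theta, block zeta, block delta, block alpha, block gamma, block eta, block xi, block mu — 8 in total.
With 8 mandatory predecessors, the earliest block kappa can sit is position 8+1 = 9, and placing just those 8 first achieves it.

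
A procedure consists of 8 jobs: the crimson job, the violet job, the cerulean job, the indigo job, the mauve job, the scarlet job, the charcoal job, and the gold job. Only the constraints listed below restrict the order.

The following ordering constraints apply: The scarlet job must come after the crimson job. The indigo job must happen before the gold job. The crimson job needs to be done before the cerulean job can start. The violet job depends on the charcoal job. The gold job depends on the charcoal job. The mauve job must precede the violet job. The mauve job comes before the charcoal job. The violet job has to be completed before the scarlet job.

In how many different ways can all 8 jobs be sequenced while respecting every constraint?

The jobs with no prerequisites are the crimson job, the indigo job, the mauve job; any of them can be placed first.
Counting all ways to extend the partial order to a total order gives 311.

311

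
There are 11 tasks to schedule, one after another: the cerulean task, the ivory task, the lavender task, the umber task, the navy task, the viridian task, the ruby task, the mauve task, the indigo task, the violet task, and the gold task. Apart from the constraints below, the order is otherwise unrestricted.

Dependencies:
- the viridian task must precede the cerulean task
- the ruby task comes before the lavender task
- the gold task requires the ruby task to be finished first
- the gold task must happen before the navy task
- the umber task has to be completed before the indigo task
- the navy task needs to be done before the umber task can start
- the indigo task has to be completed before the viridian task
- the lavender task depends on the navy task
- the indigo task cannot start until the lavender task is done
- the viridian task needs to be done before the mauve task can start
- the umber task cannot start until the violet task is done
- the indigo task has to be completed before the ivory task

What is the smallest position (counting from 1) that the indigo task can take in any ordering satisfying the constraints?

Every task that must precede the indigo task has to come before it. Tracing all chains that end at the indigo task, those tasks are: the lavender task, the umber task, the navy task, the ruby task, the violet task, the gold task — 6 in total.
With 6 mandatory predecessors, the earliest the indigo task can sit is position 6+1 = 7, and placing just those 6 first achieves it.

7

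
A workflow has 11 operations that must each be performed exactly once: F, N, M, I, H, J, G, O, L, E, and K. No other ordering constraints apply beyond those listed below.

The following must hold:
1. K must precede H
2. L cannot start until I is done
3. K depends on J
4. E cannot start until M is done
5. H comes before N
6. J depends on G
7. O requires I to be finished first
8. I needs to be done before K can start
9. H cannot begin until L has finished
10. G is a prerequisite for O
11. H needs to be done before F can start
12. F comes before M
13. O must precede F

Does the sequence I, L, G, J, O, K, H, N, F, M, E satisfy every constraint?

Yes

Every stated constraint is respected: I sits at position 1, ahead of K at position 6, and each of the other listed pairs likewise has the predecessor earlier in the sequence.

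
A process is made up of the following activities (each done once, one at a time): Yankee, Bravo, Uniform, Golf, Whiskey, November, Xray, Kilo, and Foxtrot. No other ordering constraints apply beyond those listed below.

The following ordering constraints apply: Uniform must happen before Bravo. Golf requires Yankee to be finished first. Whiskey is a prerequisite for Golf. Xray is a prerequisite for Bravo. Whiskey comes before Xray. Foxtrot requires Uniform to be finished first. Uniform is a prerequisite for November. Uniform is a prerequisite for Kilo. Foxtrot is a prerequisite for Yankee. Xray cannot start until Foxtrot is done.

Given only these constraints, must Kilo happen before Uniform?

No

The constraints actually force Uniform before Kilo (via Uniform → Kilo), not the other way around.
So Kilo never precedes Uniform.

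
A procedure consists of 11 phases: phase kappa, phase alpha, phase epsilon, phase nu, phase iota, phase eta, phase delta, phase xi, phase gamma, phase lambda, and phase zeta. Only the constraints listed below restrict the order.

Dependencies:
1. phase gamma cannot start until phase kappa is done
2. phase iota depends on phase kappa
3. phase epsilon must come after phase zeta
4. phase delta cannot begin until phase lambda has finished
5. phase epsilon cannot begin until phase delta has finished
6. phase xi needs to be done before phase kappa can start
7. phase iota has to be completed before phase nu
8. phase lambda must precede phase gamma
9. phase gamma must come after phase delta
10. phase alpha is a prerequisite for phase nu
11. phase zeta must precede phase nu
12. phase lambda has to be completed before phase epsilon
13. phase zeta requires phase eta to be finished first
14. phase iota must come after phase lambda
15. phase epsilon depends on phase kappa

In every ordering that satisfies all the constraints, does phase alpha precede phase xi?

No

Phase alpha and phase xi are not related by any chain of constraints.
A valid ordering placing phase xi before phase alpha exists, so the answer is no.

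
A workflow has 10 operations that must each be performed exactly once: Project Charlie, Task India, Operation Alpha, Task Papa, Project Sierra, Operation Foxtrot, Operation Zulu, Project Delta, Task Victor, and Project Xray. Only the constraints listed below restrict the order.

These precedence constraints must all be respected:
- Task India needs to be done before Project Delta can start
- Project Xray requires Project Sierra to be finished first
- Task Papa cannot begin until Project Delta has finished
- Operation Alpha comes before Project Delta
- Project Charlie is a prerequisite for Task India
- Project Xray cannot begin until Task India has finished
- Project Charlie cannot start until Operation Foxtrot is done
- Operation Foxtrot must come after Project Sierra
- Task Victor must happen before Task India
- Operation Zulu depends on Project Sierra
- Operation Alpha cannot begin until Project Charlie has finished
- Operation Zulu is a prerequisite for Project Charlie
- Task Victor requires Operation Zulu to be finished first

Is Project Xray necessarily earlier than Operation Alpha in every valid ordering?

No

Nothing in the constraints links Project Xray and Operation Alpha; they are unordered relative to each other.
So Project Xray can come before Operation Alpha or after — it is not forced.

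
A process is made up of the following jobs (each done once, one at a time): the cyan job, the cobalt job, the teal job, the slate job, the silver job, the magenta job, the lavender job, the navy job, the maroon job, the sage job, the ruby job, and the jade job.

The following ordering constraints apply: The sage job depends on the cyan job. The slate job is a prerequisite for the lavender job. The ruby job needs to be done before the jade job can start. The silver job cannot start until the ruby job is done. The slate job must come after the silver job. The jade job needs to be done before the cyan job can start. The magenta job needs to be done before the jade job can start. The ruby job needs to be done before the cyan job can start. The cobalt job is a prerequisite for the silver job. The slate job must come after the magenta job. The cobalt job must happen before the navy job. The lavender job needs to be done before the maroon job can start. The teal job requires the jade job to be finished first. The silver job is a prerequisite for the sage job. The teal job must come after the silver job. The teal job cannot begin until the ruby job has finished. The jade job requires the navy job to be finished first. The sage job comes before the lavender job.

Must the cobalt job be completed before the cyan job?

Chaining the stated constraints: the cobalt job → the navy job → the jade job → the cyan job.
Hence the cobalt job necessarily comes before the cyan job.

Yes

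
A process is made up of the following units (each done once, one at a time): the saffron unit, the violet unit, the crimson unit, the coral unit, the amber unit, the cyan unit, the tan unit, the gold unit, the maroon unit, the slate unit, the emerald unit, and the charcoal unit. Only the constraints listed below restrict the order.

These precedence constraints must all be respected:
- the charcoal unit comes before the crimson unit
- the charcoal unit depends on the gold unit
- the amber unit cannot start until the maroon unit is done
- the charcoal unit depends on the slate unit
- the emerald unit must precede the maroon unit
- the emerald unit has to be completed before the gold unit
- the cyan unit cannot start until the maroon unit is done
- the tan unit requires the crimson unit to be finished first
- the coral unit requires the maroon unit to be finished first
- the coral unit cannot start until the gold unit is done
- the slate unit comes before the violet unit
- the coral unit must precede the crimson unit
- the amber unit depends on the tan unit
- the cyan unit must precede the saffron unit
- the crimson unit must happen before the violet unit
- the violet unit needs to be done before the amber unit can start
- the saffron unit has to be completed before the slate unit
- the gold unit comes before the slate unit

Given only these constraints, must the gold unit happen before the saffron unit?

No

Nothing in the constraints links the gold unit and the saffron unit; they are unordered relative to each other.
A valid ordering placing the saffron unit before the gold unit exists, so the answer is no.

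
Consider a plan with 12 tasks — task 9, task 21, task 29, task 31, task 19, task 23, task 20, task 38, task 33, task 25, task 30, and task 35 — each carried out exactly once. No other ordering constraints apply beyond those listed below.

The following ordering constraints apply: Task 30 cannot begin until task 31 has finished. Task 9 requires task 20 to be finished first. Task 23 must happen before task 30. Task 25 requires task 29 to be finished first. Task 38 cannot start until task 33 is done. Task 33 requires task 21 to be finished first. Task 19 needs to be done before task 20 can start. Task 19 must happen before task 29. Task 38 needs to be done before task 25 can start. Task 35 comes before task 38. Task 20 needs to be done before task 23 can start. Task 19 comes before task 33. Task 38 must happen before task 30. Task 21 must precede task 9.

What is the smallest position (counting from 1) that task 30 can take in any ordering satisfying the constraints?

The tasks that are forced before task 30, directly or transitively, are task 21, task 31, task 19, task 23, task 20, task 38, task 33, task 35. That's 8 tasks.
So at minimum 8 tasks come before task 30, putting task 30 no earlier than position 9. That position is achievable by scheduling exactly those predecessors first.

9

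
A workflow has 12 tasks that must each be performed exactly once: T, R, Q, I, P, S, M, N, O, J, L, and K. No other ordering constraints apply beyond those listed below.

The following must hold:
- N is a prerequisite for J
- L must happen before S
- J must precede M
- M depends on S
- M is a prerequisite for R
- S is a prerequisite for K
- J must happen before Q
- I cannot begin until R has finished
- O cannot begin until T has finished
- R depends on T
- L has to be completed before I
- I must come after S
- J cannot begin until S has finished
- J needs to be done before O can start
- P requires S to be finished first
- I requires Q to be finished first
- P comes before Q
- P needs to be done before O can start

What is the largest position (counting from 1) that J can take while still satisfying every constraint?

Every task that must follow J has to come after it. Tracing all chains starting from J, those tasks are: R, Q, I, M, O — 5 in total.
So at least 5 tasks follow J, putting J no later than position 7. That position is achievable by scheduling everything else first.

7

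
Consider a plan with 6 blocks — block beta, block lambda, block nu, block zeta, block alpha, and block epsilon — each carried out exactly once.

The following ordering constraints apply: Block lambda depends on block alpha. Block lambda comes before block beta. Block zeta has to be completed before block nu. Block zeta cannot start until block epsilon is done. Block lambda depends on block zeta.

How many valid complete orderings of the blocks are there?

10

The blocks with no prerequisites are block alpha, block epsilon; any of them can be placed first.
Systematically extending each partial ordering one block at a time and counting, there are 10 complete orderings.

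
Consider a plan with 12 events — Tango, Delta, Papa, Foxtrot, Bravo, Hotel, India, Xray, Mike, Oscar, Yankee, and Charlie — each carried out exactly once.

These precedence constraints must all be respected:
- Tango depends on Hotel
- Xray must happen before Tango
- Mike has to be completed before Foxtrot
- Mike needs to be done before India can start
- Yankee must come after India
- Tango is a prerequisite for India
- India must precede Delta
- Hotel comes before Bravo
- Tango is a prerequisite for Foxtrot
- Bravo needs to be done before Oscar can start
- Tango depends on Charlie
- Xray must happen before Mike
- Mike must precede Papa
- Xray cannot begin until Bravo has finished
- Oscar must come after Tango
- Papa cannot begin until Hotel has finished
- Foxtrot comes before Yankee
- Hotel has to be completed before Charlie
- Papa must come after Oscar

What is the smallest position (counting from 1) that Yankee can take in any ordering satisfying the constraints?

9

Every event that must precede Yankee has to come before it. Tracing all chains that end at Yankee, those events are: Tango, Foxtrot, Bravo, Hotel, India, Xray, Mike, Charlie — 8 in total.
With 8 mandatory predecessors, the earliest Yankee can sit is position 8+1 = 9, and placing just those 8 first achieves it.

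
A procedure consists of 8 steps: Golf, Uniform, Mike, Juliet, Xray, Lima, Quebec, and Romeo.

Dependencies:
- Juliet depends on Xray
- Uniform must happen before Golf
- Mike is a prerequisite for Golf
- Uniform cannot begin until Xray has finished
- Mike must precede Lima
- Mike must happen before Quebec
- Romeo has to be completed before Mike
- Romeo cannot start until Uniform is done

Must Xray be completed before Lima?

Tracing the constraints gives a chain: Xray → Uniform → Romeo → Mike → Lima.
So Xray must precede Lima in any valid ordering.

Yes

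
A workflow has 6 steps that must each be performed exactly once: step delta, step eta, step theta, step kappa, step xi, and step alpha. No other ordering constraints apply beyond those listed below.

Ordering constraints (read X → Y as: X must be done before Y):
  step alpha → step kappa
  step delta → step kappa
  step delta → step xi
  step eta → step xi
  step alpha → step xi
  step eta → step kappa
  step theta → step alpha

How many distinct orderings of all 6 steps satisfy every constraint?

24

The steps with no prerequisites are step delta, step eta, step theta; any of them can be placed first.
Enumerating by repeatedly choosing an available step (one whose prerequisites are all placed) gives 24 distinct complete orderings.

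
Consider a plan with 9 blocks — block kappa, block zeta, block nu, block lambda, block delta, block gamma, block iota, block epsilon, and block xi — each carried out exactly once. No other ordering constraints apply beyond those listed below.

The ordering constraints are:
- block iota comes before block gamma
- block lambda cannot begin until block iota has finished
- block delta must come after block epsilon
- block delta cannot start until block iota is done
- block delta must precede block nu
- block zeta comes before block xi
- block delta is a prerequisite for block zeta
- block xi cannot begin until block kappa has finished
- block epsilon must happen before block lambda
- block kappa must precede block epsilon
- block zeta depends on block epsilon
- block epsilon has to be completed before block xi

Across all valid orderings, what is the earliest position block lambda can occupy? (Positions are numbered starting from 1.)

4

The blocks that are forced before block lambda, directly or transitively, are block kappa, block iota, block epsilon. That's 3 blocks.
With 3 mandatory predecessors, the earliest block lambda can sit is position 3+1 = 4, and placing just those 3 first achieves it.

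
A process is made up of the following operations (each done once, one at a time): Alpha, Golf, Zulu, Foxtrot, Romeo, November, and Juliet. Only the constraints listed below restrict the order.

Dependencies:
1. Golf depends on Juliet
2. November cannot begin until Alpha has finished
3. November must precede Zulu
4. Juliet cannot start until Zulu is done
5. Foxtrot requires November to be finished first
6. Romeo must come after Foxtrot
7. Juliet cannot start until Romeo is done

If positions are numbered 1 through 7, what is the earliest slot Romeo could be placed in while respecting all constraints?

The operations that are forced before Romeo, directly or transitively, are Alpha, Foxtrot, November. That's 3 operations.
With 3 mandatory predecessors, the earliest Romeo can sit is position 3+1 = 4, and placing just those 3 first achieves it.

4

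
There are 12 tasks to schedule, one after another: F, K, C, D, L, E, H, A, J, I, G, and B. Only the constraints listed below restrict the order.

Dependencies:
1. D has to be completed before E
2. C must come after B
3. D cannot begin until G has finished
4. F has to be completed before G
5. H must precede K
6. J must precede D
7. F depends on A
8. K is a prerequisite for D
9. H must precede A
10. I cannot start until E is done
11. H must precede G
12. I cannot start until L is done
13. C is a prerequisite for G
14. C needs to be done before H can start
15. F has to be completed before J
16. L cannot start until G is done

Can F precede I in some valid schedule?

Yes

The constraints force F before I, so yes — every valid ordering has F earlier.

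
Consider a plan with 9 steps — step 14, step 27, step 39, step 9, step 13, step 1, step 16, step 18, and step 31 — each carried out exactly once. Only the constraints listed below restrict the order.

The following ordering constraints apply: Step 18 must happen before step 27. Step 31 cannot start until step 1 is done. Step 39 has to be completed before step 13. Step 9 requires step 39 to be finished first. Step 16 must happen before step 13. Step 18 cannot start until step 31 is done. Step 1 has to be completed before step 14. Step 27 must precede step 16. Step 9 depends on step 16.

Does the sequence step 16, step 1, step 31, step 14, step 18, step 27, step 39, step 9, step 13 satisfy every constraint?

In the proposed order, step 16 appears before step 27.
But one of the constraints requires step 27 before step 16, so this ordering violates it.

No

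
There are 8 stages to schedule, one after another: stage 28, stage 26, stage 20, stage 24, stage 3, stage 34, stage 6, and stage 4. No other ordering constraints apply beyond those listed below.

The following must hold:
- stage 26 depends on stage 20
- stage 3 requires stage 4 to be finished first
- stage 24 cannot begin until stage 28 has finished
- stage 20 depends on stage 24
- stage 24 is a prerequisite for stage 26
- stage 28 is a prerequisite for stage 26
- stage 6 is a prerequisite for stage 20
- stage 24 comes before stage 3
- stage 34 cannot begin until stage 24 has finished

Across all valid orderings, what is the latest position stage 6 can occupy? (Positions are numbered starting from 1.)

Every stage that must follow stage 6 has to come after it. Tracing all chains starting from stage 6, those stages are: stage 26, stage 20 — 2 in total.
With 2 mandatory successors out of 8 stages total, the latest slot for stage 6 is 8−2 = 6, and it's reachable by doing all non-successors before stage 6.

6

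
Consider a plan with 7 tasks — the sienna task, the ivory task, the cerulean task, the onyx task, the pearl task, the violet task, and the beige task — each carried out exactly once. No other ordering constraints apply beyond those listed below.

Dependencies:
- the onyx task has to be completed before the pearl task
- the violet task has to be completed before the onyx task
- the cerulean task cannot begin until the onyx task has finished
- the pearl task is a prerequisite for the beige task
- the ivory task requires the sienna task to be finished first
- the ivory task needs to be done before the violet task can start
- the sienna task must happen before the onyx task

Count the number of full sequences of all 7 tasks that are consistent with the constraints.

3

Only the sienna task has no prerequisites, so it must go first.
Counting all ways to extend the partial order to a total order gives 3.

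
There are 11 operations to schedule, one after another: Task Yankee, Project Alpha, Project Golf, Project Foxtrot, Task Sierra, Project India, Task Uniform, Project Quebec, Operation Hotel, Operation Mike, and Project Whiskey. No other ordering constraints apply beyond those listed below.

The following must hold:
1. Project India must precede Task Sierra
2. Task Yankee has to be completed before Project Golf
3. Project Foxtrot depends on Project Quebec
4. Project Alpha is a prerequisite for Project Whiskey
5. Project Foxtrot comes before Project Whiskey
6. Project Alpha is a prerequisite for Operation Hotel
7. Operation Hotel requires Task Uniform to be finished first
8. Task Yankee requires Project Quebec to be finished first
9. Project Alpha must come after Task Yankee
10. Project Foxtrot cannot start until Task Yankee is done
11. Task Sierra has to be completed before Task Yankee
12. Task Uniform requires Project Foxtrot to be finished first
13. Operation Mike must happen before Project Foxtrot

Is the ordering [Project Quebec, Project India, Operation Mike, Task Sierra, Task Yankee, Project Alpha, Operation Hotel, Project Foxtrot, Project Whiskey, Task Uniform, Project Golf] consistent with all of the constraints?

In the proposed order, Operation Hotel appears before Task Uniform.
Since Task Uniform is required before Operation Hotel, the ordering is invalid.

No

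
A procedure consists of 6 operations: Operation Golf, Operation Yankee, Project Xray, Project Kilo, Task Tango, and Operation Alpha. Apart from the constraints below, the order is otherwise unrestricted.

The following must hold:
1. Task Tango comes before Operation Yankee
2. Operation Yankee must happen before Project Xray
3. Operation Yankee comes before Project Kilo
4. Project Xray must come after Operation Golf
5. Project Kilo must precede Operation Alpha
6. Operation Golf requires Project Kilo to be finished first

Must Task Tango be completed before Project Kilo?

Chaining the stated constraints: Task Tango → Operation Yankee → Project Kilo.
Hence Task Tango necessarily comes before Project Kilo.

Yes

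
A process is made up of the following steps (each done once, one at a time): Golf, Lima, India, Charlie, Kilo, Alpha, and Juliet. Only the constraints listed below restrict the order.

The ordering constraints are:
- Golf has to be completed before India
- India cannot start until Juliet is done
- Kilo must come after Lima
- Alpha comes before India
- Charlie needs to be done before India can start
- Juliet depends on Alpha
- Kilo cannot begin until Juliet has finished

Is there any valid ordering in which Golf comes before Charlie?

No chain of constraints runs from Charlie to Golf, so Charlie is not required to come first.
So a valid ordering placing Golf earlier than Charlie exists.

Yes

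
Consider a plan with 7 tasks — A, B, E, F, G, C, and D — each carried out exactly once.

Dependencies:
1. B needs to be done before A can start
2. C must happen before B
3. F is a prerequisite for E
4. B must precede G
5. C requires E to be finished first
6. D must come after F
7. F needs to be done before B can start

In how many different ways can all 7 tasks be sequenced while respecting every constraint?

Only F has no prerequisites, so it must go first.
Counting all ways to extend the partial order to a total order gives 12.

12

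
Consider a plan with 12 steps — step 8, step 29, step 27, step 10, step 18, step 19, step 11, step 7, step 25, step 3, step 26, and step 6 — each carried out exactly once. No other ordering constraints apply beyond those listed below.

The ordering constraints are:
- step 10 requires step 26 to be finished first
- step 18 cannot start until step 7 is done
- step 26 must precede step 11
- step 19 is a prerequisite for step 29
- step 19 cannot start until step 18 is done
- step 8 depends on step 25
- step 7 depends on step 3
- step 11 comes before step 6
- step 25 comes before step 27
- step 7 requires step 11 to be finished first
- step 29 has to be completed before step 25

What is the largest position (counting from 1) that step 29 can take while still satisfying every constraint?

9

Following every chain forward from step 29, the steps that must come later are step 8, step 27, step 25 — 3 of them.
With 3 mandatory successors out of 12 steps total, the latest slot for step 29 is 12−3 = 9, and it's reachable by doing all non-successors before step 29.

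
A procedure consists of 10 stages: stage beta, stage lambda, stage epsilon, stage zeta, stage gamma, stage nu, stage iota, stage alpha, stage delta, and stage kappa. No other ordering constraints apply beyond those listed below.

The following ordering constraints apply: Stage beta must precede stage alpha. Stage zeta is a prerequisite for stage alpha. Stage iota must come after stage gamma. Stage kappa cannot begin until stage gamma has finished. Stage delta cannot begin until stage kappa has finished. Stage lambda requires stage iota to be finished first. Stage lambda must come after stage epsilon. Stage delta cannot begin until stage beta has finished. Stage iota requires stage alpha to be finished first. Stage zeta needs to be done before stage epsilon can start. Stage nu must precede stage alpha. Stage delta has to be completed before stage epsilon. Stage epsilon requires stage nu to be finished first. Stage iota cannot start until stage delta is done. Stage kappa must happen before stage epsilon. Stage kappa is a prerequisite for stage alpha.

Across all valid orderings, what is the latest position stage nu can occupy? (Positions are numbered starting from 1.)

6

Every stage that must follow stage nu has to come after it. Tracing all chains starting from stage nu, those stages are: stage lambda, stage epsilon, stage iota, stage alpha — 4 in total.
With 4 mandatory successors out of 10 stages total, the latest slot for stage nu is 10−4 = 6, and it's reachable by doing all non-successors before stage nu.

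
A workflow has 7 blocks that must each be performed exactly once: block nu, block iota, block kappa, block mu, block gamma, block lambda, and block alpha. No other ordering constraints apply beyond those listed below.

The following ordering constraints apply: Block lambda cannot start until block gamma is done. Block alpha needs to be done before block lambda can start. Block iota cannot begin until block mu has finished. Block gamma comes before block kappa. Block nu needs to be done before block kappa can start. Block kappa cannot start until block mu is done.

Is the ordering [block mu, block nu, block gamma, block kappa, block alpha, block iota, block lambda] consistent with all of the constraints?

Yes

Every stated constraint is respected: block mu sits at position 1, ahead of block iota at position 6, and each of the other listed pairs likewise has the predecessor earlier in the sequence.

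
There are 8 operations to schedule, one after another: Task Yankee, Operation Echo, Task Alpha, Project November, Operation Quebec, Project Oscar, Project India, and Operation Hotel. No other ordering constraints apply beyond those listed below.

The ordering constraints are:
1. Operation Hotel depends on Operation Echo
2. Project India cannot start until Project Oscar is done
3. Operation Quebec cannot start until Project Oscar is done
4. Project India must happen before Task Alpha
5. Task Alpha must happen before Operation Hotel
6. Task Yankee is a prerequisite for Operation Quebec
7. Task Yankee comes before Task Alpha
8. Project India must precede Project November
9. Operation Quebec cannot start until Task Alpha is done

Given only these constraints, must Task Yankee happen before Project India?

Nothing in the constraints links Task Yankee and Project India; they are unordered relative to each other.
So Task Yankee can come before Project India or after — it is not forced.

No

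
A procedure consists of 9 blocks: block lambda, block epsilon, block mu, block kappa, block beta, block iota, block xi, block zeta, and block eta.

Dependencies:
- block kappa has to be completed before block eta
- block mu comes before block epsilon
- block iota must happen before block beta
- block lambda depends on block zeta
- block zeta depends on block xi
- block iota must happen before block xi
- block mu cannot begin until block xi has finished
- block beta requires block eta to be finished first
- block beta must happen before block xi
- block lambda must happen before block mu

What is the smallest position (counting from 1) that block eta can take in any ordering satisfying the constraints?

The only block forced before block eta (directly or transitively) is block kappa.
So at minimum 1 block comes before block eta, putting block eta no earlier than position 2. That position is achievable by scheduling exactly that predecessor first.

2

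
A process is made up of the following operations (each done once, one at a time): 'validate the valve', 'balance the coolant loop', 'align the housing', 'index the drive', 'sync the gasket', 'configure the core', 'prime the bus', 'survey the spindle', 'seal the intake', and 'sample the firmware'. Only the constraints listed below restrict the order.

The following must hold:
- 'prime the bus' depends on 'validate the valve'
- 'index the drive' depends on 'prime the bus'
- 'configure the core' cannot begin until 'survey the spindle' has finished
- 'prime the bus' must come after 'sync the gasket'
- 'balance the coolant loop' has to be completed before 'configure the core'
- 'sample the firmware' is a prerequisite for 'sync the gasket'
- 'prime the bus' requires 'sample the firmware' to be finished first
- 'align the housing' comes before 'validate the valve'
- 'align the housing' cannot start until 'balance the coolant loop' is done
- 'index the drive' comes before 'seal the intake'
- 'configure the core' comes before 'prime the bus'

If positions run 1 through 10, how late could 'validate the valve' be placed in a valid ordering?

The operations that are forced after 'validate the valve', directly or by a chain of constraints, are 'index the drive', 'prime the bus', 'seal the intake'. That's 3 operations.
With 3 mandatory successors out of 10 operations total, the latest slot for 'validate the valve' is 10−3 = 7, and it's reachable by doing all non-successors before 'validate the valve'.

7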